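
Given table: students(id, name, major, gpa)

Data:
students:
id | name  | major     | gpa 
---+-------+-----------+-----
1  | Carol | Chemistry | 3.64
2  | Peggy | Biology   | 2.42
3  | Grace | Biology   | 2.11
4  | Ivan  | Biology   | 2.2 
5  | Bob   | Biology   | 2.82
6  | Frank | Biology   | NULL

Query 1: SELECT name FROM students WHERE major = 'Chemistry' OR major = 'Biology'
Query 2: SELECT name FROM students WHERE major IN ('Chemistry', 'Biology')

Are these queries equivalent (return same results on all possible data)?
Yes, equivalent

Both queries return: [('Bob',), ('Carol',), ('Frank',), ('Grace',), ('Ivan',), ('Peggy',)]

Reason: OR vs IN are equivalent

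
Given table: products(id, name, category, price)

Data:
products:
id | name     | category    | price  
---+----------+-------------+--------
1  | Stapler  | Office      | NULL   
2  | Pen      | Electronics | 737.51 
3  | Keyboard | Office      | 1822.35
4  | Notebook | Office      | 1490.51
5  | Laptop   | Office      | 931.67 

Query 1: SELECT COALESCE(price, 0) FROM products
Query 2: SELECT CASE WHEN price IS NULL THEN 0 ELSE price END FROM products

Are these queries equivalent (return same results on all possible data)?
Yes, equivalent

Both queries return: [(0,), (737.51,), (931.67,), (1490.51,), (1822.35,)]

Reason: COALESCE vs CASE for NULL handling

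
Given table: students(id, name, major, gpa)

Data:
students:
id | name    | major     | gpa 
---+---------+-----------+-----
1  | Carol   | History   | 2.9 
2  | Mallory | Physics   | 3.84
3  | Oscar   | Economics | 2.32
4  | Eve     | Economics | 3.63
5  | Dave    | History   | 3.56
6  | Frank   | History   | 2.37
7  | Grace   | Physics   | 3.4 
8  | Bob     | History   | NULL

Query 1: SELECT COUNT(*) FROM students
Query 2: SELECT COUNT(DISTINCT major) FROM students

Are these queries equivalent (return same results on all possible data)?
No, not equivalent

Query 1 returns: [(8,)]
Query 2 returns: [(3,)]

Reason: COUNT(*) counts rows, COUNT(DISTINCT major) counts unique majors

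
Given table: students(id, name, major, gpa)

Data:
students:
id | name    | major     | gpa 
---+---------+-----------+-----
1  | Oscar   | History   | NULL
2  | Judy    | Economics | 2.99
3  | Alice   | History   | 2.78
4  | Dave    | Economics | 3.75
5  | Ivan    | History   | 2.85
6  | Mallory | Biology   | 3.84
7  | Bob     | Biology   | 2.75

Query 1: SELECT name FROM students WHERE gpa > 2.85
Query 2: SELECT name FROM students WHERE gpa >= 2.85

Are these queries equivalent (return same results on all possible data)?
No, not equivalent

Query 1 returns: [('Judy',), ('Dave',), ('Mallory',)]
Query 2 returns: [('Judy',), ('Dave',), ('Ivan',), ('Mallory',)]

Reason: > vs >= gives different results when gpa = 2.85 exists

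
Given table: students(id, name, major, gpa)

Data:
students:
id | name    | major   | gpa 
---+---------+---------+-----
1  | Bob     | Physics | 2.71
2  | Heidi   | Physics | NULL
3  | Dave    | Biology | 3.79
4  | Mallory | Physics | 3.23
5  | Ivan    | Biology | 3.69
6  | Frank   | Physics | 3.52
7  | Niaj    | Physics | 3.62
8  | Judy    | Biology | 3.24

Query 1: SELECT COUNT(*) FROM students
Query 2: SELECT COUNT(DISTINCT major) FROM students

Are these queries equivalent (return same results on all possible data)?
No, not equivalent

Query 1 returns: [(8,)]
Query 2 returns: [(2,)]

Reason: COUNT(*) counts rows, COUNT(DISTINCT major) counts unique majors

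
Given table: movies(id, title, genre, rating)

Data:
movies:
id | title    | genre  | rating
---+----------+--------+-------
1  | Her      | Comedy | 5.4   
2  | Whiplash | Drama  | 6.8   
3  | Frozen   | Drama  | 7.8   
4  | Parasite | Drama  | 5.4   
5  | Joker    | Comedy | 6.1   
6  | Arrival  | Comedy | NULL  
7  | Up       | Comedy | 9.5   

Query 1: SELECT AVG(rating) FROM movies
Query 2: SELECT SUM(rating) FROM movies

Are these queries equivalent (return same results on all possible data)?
No, not equivalent

Query 1 returns: [(6.833333333333333,)]
Query 2 returns: [(41.0,)]

Reason: AVG vs SUM give different aggregate values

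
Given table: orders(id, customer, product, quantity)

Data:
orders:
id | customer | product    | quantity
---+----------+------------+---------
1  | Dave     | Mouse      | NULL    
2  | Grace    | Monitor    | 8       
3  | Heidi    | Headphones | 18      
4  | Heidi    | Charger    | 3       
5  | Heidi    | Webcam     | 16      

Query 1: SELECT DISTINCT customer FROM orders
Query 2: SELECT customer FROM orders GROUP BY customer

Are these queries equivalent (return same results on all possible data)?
Yes, equivalent

Both queries return: [('Dave',), ('Grace',), ('Heidi',)]

Reason: Both get unique customers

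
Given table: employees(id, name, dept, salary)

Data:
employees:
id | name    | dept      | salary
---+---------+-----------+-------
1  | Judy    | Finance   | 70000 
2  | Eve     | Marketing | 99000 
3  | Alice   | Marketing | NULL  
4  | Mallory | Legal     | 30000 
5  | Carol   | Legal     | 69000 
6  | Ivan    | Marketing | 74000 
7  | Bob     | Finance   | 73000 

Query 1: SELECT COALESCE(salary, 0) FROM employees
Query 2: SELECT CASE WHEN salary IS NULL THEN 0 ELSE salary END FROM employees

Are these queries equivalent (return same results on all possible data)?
Yes, equivalent

Both queries return: [(0,), (30000,), (69000,), (70000,), (73000,), (74000,), (99000,)]

Reason: COALESCE vs CASE for NULL handling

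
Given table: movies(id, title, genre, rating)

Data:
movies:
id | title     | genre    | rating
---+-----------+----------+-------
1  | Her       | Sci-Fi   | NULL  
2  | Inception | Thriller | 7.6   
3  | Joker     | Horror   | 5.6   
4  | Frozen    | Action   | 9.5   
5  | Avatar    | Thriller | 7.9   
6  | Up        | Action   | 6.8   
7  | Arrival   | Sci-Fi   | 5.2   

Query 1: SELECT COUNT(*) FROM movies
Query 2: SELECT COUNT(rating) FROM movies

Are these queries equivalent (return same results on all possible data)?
No, not equivalent

Query 1 returns: [(7,)]
Query 2 returns: [(6,)]

Reason: COUNT(*) includes NULLs, COUNT(column) excludes them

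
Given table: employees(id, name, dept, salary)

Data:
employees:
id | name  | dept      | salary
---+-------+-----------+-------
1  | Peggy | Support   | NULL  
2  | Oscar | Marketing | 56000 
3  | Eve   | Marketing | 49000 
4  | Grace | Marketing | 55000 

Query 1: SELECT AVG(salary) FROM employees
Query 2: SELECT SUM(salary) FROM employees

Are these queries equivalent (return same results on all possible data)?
No, not equivalent

Query 1 returns: [(53333.333333333336,)]
Query 2 returns: [(160000,)]

Reason: AVG vs SUM give different aggregate values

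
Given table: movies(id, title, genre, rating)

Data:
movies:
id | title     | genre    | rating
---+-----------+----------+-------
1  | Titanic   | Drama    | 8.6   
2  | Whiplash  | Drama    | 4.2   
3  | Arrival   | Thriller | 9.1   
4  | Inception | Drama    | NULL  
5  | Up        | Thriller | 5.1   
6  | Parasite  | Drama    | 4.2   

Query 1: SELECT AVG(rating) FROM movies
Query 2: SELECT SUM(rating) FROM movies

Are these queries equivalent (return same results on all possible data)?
No, not equivalent

Query 1 returns: [(6.24,)]
Query 2 returns: [(31.2,)]

Reason: AVG vs SUM give different aggregate values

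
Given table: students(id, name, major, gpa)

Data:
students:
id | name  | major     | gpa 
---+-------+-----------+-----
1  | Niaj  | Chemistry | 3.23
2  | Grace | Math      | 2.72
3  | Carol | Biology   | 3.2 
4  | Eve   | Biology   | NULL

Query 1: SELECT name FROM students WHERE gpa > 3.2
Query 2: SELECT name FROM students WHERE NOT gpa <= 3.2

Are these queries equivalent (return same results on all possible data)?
Yes, equivalent

Both queries return: [('Niaj',)]

Reason: Both filter gpa > 3.2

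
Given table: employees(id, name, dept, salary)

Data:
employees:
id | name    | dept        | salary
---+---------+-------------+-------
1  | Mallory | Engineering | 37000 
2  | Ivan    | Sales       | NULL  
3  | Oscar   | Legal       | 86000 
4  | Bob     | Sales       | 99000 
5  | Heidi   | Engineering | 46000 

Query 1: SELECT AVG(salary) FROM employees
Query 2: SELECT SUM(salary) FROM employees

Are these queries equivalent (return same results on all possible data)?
No, not equivalent

Query 1 returns: [(67000.0,)]
Query 2 returns: [(268000,)]

Reason: AVG vs SUM give different aggregate values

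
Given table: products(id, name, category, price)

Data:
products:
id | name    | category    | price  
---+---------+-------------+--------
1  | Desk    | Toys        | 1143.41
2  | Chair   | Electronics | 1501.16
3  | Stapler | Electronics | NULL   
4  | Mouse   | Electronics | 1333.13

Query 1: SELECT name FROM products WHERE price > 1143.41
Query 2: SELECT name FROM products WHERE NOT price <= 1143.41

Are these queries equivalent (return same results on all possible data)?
Yes, equivalent

Both queries return: [('Chair',), ('Mouse',)]

Reason: Both filter price > 1143.41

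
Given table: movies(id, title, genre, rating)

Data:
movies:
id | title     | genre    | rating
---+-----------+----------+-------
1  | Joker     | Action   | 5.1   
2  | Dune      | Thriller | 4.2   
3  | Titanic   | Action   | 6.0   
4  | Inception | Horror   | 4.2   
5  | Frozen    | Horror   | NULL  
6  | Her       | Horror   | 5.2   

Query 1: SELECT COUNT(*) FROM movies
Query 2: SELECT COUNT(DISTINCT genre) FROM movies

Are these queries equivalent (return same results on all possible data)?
No, not equivalent

Query 1 returns: [(6,)]
Query 2 returns: [(3,)]

Reason: COUNT(*) counts rows, COUNT(DISTINCT genre) counts unique genres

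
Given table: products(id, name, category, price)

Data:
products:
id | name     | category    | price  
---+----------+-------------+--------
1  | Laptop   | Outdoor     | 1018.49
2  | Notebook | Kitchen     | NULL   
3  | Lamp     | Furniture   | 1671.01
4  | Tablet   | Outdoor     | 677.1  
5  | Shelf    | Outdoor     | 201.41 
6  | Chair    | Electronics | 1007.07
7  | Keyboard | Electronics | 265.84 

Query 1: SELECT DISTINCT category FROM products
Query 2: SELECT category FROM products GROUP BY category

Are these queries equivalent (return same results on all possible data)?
Yes, equivalent

Both queries return: [('Electronics',), ('Furniture',), ('Kitchen',), ('Outdoor',)]

Reason: Both get unique categorys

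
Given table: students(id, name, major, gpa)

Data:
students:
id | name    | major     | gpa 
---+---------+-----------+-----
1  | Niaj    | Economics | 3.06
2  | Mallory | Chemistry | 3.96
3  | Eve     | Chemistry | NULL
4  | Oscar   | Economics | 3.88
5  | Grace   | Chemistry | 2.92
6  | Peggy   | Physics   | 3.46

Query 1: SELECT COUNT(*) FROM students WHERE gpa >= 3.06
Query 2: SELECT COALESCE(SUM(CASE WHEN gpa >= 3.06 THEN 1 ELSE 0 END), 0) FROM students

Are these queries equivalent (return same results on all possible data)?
Yes, equivalent

Both queries return: [(4,)]

Reason: COUNT with WHERE vs conditional SUM (COALESCE handles empty-table NULL)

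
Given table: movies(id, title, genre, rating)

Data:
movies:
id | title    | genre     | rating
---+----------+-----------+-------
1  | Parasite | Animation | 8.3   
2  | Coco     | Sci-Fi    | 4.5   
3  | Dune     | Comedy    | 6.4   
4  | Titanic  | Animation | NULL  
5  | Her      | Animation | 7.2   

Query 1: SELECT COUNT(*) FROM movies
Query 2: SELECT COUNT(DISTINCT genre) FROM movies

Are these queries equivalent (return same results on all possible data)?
No, not equivalent

Query 1 returns: [(5,)]
Query 2 returns: [(3,)]

Reason: COUNT(*) counts rows, COUNT(DISTINCT genre) counts unique genres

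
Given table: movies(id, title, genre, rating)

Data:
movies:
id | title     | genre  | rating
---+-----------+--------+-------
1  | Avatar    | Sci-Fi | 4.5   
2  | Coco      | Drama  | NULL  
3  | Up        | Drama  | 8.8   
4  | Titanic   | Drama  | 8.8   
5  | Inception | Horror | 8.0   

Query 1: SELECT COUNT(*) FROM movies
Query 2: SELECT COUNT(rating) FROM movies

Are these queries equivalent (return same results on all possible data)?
No, not equivalent

Query 1 returns: [(5,)]
Query 2 returns: [(4,)]

Reason: COUNT(*) includes NULLs, COUNT(column) excludes them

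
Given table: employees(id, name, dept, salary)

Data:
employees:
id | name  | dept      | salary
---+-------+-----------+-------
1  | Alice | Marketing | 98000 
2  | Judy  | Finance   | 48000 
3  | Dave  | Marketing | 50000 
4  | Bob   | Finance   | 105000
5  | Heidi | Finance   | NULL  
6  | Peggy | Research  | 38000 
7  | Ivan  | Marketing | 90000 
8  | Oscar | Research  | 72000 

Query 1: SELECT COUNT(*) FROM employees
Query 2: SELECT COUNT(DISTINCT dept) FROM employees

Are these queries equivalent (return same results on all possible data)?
No, not equivalent

Query 1 returns: [(8,)]
Query 2 returns: [(3,)]

Reason: COUNT(*) counts rows, COUNT(DISTINCT dept) counts unique depts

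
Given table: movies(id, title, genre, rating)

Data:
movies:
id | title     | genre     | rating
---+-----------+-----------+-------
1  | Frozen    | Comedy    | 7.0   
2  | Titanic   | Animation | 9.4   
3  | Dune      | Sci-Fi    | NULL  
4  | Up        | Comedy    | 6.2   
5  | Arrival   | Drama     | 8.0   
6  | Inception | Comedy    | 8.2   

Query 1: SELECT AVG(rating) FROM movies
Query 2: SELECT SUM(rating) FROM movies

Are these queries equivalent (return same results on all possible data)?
No, not equivalent

Query 1 returns: [(7.76,)]
Query 2 returns: [(38.8,)]

Reason: AVG vs SUM give different aggregate values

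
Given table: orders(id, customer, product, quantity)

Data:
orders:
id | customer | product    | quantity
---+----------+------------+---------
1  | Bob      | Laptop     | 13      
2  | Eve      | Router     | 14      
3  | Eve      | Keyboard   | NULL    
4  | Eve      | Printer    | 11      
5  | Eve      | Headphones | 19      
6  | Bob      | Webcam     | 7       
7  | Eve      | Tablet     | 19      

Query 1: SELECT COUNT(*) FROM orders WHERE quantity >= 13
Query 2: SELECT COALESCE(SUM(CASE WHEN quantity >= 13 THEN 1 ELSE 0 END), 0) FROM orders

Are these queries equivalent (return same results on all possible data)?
Yes, equivalent

Both queries return: [(4,)]

Reason: COUNT with WHERE vs conditional SUM (COALESCE handles empty-table NULL)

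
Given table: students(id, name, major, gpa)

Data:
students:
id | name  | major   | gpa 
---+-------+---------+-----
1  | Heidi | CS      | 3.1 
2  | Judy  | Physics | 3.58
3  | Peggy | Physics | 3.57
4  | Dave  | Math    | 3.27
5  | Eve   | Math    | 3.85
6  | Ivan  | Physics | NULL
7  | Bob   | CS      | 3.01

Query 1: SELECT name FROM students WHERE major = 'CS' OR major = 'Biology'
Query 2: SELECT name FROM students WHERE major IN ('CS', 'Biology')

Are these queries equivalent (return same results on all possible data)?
Yes, equivalent

Both queries return: [('Bob',), ('Heidi',)]

Reason: OR vs IN are equivalent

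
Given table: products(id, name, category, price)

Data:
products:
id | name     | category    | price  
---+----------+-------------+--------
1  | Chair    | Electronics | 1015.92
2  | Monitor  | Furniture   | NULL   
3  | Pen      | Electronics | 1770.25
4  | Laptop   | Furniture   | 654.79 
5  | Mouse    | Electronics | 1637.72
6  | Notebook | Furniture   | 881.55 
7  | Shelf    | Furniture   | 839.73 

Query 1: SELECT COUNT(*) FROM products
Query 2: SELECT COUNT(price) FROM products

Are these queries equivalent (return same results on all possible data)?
No, not equivalent

Query 1 returns: [(7,)]
Query 2 returns: [(6,)]

Reason: COUNT(*) includes NULLs, COUNT(column) excludes them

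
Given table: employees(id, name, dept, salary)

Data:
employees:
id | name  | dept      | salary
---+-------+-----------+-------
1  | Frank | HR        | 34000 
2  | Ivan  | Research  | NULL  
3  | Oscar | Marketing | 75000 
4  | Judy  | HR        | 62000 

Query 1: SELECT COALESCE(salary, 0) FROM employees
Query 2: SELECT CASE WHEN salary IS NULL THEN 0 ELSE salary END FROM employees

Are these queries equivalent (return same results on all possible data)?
Yes, equivalent

Both queries return: [(0,), (34000,), (62000,), (75000,)]

Reason: COALESCE vs CASE for NULL handling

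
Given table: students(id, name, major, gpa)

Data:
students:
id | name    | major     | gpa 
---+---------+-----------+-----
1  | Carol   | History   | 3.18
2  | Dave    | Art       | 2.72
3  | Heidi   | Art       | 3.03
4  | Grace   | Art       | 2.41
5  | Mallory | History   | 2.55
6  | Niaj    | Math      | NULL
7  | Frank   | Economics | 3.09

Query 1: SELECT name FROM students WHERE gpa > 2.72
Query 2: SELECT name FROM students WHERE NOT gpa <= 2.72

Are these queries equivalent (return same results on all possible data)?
Yes, equivalent

Both queries return: [('Carol',), ('Frank',), ('Heidi',)]

Reason: Both filter gpa > 2.72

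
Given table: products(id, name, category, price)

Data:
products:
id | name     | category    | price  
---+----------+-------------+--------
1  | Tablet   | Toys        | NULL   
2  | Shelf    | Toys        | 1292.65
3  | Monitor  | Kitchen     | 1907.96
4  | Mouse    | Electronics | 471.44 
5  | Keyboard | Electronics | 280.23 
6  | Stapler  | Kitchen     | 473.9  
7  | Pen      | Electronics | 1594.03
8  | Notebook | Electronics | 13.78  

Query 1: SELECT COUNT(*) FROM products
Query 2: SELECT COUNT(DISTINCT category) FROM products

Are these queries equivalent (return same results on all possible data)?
No, not equivalent

Query 1 returns: [(8,)]
Query 2 returns: [(3,)]

Reason: COUNT(*) counts rows, COUNT(DISTINCT category) counts unique categorys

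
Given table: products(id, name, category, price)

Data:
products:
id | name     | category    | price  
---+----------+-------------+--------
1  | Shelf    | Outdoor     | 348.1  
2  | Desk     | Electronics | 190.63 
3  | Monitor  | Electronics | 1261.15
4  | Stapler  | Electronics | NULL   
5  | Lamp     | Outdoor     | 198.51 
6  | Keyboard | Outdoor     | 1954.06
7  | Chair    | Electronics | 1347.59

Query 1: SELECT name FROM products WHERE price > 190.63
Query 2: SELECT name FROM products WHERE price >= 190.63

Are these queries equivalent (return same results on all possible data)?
No, not equivalent

Query 1 returns: [('Shelf',), ('Monitor',), ('Lamp',), ('Keyboard',), ('Chair',)]
Query 2 returns: [('Shelf',), ('Desk',), ('Monitor',), ('Lamp',), ('Keyboard',), ('Chair',)]

Reason: > vs >= gives different results when price = 190.63 exists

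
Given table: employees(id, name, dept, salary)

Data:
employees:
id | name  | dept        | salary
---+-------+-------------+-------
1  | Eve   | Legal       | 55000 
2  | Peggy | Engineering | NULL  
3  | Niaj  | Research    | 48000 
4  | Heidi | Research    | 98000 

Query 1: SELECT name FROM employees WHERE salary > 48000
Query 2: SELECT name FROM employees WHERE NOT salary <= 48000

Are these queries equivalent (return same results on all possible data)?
Yes, equivalent

Both queries return: [('Eve',), ('Heidi',)]

Reason: Both filter salary > 48000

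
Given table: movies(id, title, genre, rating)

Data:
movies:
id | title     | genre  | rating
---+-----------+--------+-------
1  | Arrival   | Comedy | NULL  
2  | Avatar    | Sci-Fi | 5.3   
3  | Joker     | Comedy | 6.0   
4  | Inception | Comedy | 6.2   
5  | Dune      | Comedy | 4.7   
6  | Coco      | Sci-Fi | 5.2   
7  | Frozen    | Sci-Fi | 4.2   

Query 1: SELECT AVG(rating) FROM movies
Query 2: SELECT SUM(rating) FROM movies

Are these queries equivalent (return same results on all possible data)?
No, not equivalent

Query 1 returns: [(5.266666666666667,)]
Query 2 returns: [(31.6,)]

Reason: AVG vs SUM give different aggregate values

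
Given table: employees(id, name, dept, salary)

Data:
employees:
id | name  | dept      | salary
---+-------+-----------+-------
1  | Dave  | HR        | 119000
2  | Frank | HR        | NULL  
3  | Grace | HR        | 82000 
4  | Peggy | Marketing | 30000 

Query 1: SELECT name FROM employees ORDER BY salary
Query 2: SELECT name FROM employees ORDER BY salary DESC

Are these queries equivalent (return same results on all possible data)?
No, not equivalent

Query 1 returns: [('Frank',), ('Peggy',), ('Grace',), ('Dave',)]
Query 2 returns: [('Dave',), ('Grace',), ('Peggy',), ('Frank',)]

Reason: ASC vs DESC gives opposite ordering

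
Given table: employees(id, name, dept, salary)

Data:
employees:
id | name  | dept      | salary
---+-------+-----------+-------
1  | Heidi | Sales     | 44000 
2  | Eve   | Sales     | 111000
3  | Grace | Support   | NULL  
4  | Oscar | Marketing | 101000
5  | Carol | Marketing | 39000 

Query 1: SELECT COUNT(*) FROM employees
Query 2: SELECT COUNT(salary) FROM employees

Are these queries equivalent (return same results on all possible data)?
No, not equivalent

Query 1 returns: [(5,)]
Query 2 returns: [(4,)]

Reason: COUNT(*) includes NULLs, COUNT(column) excludes them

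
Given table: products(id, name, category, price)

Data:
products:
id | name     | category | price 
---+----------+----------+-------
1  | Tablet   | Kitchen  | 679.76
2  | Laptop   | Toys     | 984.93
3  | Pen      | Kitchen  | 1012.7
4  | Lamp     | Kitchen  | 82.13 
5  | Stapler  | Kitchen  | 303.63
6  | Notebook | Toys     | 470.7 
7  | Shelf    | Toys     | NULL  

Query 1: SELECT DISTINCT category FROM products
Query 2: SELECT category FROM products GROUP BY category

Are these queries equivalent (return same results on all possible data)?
Yes, equivalent

Both queries return: [('Kitchen',), ('Toys',)]

Reason: Both get unique categorys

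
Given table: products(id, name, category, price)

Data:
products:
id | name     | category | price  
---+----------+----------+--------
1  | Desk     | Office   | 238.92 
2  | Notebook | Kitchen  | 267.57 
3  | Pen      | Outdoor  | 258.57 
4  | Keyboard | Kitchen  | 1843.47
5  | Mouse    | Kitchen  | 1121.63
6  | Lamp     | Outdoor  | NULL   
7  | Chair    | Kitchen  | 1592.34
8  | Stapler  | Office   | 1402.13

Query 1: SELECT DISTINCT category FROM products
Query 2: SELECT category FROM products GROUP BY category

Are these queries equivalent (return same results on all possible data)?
Yes, equivalent

Both queries return: [('Kitchen',), ('Office',), ('Outdoor',)]

Reason: Both get unique categorys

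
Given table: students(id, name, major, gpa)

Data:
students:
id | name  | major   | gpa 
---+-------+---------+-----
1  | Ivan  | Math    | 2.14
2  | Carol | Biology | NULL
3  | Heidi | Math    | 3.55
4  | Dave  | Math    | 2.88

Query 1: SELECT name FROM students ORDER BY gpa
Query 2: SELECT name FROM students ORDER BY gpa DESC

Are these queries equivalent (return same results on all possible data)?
No, not equivalent

Query 1 returns: [('Carol',), ('Ivan',), ('Dave',), ('Heidi',)]
Query 2 returns: [('Heidi',), ('Dave',), ('Ivan',), ('Carol',)]

Reason: ASC vs DESC gives opposite ordering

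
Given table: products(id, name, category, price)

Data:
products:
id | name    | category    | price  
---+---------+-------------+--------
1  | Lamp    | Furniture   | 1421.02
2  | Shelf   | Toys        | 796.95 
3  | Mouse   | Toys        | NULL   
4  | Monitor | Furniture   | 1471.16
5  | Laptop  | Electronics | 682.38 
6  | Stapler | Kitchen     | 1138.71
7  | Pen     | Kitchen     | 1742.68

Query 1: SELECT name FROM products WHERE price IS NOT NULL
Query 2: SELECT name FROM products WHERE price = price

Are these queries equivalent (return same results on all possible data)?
Yes, equivalent

Both queries return: [('Lamp',), ('Laptop',), ('Monitor',), ('Pen',), ('Shelf',), ('Stapler',)]

Reason: IS NOT NULL vs self-equality (both exclude NULLs)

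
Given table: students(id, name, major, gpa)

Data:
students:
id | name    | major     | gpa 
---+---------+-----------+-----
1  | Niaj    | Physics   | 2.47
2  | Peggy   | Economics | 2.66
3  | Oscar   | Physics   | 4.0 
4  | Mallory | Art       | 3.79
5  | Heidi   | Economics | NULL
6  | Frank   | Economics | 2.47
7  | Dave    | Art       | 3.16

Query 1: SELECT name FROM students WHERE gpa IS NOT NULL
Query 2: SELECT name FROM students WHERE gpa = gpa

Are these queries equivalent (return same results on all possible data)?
Yes, equivalent

Both queries return: [('Dave',), ('Frank',), ('Mallory',), ('Niaj',), ('Oscar',), ('Peggy',)]

Reason: IS NOT NULL vs self-equality (both exclude NULLs)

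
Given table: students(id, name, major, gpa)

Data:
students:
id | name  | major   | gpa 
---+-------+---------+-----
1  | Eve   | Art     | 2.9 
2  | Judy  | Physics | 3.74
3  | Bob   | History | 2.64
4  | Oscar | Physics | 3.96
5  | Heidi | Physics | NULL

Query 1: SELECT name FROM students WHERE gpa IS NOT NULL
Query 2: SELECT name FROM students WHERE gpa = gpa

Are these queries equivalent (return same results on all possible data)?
Yes, equivalent

Both queries return: [('Bob',), ('Eve',), ('Judy',), ('Oscar',)]

Reason: IS NOT NULL vs self-equality (both exclude NULLs)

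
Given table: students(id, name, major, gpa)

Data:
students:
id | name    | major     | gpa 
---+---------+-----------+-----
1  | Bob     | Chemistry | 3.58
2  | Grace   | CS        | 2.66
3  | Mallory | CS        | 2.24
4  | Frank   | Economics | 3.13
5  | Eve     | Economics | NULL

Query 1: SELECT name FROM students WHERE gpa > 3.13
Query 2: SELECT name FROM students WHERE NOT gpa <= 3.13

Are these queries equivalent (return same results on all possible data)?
Yes, equivalent

Both queries return: [('Bob',)]

Reason: Both filter gpa > 3.13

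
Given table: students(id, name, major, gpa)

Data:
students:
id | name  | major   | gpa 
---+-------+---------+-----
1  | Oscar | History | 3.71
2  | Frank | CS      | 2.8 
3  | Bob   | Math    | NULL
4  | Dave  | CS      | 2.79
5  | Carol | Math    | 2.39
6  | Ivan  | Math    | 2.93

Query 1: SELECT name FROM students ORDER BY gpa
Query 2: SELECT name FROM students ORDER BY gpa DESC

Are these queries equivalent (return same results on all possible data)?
No, not equivalent

Query 1 returns: [('Bob',), ('Carol',), ('Dave',), ('Frank',), ('Ivan',), ('Oscar',)]
Query 2 returns: [('Oscar',), ('Ivan',), ('Frank',), ('Dave',), ('Carol',), ('Bob',)]

Reason: ASC vs DESC gives opposite ordering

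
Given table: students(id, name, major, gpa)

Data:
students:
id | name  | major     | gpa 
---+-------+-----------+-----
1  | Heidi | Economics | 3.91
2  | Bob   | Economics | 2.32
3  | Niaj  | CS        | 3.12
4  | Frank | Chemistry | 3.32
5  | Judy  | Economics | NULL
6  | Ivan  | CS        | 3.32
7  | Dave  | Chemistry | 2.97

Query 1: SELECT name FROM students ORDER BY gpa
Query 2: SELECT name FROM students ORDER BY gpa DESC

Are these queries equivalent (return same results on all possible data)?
No, not equivalent

Query 1 returns: [('Judy',), ('Bob',), ('Dave',), ('Niaj',), ('Frank',), ('Ivan',), ('Heidi',)]
Query 2 returns: [('Heidi',), ('Frank',), ('Ivan',), ('Niaj',), ('Dave',), ('Bob',), ('Judy',)]

Reason: ASC vs DESC gives opposite ordering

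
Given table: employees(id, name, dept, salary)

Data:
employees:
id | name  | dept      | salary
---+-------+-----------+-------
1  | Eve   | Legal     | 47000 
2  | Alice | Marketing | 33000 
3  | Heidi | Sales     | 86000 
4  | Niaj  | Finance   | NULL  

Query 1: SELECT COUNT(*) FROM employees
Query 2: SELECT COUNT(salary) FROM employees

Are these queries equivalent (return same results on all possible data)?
No, not equivalent

Query 1 returns: [(4,)]
Query 2 returns: [(3,)]

Reason: COUNT(*) includes NULLs, COUNT(column) excludes them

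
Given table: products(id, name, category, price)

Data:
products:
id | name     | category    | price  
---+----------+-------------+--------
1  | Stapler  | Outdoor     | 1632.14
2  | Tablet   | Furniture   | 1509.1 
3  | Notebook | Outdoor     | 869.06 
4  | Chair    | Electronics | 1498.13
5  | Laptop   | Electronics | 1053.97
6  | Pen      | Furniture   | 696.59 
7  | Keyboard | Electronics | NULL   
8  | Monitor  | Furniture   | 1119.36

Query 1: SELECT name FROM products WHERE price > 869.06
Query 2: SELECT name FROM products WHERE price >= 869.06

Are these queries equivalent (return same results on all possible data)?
No, not equivalent

Query 1 returns: [('Stapler',), ('Tablet',), ('Chair',), ('Laptop',), ('Monitor',)]
Query 2 returns: [('Stapler',), ('Tablet',), ('Notebook',), ('Chair',), ('Laptop',), ('Monitor',)]

Reason: > vs >= gives different results when price = 869.06 exists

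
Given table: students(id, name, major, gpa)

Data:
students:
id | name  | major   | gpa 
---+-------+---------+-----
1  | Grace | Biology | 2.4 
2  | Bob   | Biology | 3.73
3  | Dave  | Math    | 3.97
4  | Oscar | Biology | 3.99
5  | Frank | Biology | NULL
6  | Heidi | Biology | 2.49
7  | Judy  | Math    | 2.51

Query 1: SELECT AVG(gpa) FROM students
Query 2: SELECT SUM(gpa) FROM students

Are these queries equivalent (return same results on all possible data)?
No, not equivalent

Query 1 returns: [(3.1816666666666666,)]
Query 2 returns: [(19.09,)]

Reason: AVG vs SUM give different aggregate values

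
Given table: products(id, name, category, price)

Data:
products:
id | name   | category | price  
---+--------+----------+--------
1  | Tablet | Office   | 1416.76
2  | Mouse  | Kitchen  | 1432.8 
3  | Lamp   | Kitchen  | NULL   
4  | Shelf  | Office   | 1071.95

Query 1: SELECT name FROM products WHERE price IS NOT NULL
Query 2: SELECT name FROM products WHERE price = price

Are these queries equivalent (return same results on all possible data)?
Yes, equivalent

Both queries return: [('Mouse',), ('Shelf',), ('Tablet',)]

Reason: IS NOT NULL vs self-equality (both exclude NULLs)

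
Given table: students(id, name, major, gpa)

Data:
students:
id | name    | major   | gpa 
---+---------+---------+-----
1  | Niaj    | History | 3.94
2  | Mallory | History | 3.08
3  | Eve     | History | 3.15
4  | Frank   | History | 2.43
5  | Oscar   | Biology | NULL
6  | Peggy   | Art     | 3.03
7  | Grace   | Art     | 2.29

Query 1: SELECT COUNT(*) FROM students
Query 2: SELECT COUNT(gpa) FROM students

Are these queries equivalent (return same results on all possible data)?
No, not equivalent

Query 1 returns: [(7,)]
Query 2 returns: [(6,)]

Reason: COUNT(*) includes NULLs, COUNT(column) excludes them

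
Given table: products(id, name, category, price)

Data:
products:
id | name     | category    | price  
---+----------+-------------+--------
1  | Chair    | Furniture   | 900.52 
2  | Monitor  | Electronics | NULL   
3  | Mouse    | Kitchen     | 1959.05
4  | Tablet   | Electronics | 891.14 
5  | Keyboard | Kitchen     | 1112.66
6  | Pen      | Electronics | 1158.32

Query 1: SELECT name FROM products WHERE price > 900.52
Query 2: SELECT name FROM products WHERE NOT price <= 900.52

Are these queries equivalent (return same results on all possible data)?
Yes, equivalent

Both queries return: [('Keyboard',), ('Mouse',), ('Pen',)]

Reason: Both filter price > 900.52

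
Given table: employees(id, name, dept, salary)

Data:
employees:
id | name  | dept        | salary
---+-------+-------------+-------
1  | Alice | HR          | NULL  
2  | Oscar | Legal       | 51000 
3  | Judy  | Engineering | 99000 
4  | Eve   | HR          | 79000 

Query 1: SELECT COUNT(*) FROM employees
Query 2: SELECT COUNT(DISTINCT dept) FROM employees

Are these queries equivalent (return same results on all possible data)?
No, not equivalent

Query 1 returns: [(4,)]
Query 2 returns: [(3,)]

Reason: COUNT(*) counts rows, COUNT(DISTINCT dept) counts unique depts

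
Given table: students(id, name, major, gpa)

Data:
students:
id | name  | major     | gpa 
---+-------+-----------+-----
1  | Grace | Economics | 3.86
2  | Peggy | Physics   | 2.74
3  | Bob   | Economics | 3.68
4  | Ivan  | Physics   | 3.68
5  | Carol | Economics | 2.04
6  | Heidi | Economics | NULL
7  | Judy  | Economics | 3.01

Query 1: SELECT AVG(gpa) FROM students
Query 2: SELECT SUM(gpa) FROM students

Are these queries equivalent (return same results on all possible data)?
No, not equivalent

Query 1 returns: [(3.1683333333333334,)]
Query 2 returns: [(19.01,)]

Reason: AVG vs SUM give different aggregate values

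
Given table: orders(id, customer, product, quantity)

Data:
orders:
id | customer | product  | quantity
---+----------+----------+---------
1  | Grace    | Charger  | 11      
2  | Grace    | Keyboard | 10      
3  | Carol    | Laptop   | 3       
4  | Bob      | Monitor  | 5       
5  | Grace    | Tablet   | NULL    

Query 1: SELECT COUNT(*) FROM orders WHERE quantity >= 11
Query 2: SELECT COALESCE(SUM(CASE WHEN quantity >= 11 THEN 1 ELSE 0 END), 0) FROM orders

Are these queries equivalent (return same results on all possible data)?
Yes, equivalent

Both queries return: [(1,)]

Reason: COUNT with WHERE vs conditional SUM (COALESCE handles empty-table NULL)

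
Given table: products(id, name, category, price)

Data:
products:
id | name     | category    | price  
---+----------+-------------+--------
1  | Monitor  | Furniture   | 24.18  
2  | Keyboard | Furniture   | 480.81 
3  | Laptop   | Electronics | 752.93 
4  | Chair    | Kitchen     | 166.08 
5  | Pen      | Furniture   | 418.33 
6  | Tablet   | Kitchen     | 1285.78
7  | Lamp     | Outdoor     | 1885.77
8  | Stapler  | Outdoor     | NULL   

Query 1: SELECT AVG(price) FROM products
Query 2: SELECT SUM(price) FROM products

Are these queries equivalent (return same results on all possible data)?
No, not equivalent

Query 1 returns: [(716.2685714285715,)]
Query 2 returns: [(5013.88,)]

Reason: AVG vs SUM give different aggregate values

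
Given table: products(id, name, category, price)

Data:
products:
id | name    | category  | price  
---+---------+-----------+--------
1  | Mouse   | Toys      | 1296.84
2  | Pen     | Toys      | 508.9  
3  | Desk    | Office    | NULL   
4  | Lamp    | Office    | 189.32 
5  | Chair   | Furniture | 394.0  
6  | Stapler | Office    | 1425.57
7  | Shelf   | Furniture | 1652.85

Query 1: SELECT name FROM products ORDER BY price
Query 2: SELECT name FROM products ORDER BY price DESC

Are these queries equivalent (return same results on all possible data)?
No, not equivalent

Query 1 returns: [('Desk',), ('Lamp',), ('Chair',), ('Pen',), ('Mouse',), ('Stapler',), ('Shelf',)]
Query 2 returns: [('Shelf',), ('Stapler',), ('Mouse',), ('Pen',), ('Chair',), ('Lamp',), ('Desk',)]

Reason: ASC vs DESC gives opposite ordering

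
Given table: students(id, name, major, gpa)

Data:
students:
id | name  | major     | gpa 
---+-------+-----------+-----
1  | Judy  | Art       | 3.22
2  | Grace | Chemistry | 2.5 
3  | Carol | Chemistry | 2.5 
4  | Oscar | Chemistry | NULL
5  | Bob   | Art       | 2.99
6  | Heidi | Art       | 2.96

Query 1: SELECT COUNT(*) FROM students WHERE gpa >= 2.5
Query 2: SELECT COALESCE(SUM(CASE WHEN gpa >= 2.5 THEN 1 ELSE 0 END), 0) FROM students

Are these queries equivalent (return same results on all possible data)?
Yes, equivalent

Both queries return: [(5,)]

Reason: COUNT with WHERE vs conditional SUM (COALESCE handles empty-table NULL)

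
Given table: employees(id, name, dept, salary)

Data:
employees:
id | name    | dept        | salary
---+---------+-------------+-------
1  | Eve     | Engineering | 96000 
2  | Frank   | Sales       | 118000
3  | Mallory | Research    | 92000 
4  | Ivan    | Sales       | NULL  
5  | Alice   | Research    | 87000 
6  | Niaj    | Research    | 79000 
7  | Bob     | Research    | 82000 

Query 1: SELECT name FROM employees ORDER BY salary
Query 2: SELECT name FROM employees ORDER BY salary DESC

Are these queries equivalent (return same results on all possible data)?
No, not equivalent

Query 1 returns: [('Ivan',), ('Niaj',), ('Bob',), ('Alice',), ('Mallory',), ('Eve',), ('Frank',)]
Query 2 returns: [('Frank',), ('Eve',), ('Mallory',), ('Alice',), ('Bob',), ('Niaj',), ('Ivan',)]

Reason: ASC vs DESC gives opposite ordering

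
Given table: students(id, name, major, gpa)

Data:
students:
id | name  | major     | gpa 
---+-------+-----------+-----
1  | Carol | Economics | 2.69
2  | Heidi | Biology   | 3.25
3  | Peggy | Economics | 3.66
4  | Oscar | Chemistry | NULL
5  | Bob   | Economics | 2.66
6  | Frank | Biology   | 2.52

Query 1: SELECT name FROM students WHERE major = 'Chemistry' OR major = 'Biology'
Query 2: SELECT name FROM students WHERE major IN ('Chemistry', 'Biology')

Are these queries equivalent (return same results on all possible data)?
Yes, equivalent

Both queries return: [('Frank',), ('Heidi',), ('Oscar',)]

Reason: OR vs IN are equivalent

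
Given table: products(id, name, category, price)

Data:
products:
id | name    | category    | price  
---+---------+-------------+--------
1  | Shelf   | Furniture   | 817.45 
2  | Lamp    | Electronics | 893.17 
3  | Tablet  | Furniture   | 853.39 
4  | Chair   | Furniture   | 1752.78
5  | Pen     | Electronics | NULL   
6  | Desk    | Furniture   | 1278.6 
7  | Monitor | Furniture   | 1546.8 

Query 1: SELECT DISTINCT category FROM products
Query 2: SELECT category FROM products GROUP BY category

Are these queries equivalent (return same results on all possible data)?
Yes, equivalent

Both queries return: [('Electronics',), ('Furniture',)]

Reason: Both get unique categorys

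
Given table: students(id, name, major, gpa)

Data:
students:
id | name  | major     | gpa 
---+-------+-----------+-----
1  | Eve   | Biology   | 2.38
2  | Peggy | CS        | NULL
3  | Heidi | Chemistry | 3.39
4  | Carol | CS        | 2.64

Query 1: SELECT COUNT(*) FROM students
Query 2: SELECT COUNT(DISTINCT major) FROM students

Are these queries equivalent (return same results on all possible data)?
No, not equivalent

Query 1 returns: [(4,)]
Query 2 returns: [(3,)]

Reason: COUNT(*) counts rows, COUNT(DISTINCT major) counts unique majors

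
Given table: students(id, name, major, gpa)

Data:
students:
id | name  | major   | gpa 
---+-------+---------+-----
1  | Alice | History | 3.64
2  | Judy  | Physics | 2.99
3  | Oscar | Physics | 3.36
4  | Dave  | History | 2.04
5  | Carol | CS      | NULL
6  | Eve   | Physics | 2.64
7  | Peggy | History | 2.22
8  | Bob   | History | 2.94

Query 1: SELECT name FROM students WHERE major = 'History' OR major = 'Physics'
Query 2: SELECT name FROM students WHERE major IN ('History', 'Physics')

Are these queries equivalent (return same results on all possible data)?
Yes, equivalent

Both queries return: [('Alice',), ('Bob',), ('Dave',), ('Eve',), ('Judy',), ('Oscar',), ('Peggy',)]

Reason: OR vs IN are equivalent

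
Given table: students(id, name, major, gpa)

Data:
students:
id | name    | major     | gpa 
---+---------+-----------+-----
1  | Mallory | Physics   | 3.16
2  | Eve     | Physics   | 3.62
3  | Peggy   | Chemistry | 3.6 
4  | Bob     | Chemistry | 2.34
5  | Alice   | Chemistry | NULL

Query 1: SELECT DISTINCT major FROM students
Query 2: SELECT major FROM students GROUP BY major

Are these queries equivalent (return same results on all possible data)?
Yes, equivalent

Both queries return: [('Chemistry',), ('Physics',)]

Reason: Both get unique majors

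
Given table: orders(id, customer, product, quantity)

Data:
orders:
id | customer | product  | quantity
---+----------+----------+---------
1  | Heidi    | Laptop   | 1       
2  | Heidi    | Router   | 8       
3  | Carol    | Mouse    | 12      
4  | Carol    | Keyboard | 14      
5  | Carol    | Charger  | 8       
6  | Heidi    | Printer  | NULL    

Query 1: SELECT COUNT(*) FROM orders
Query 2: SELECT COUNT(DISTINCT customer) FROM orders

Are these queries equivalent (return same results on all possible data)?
No, not equivalent

Query 1 returns: [(6,)]
Query 2 returns: [(2,)]

Reason: COUNT(*) counts rows, COUNT(DISTINCT customer) counts unique customers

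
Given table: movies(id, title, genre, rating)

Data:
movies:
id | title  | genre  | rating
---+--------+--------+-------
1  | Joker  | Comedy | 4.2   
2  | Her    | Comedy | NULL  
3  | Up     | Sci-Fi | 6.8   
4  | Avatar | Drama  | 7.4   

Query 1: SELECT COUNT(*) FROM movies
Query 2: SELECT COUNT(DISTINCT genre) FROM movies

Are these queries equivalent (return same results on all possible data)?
No, not equivalent

Query 1 returns: [(4,)]
Query 2 returns: [(3,)]

Reason: COUNT(*) counts rows, COUNT(DISTINCT genre) counts unique genres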